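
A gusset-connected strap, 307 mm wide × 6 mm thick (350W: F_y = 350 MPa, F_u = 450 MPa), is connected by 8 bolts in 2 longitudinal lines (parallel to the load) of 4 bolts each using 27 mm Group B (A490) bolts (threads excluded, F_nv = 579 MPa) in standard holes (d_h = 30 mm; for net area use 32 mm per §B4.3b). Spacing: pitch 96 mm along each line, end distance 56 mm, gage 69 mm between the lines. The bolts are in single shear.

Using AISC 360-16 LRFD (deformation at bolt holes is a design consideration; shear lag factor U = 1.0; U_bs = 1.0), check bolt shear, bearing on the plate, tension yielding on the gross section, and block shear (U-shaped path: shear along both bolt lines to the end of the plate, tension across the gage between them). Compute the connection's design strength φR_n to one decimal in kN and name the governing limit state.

580.2 kN (gross-section yield governs)

Bolt shear: A_b = π(27)²/4 = 572.56 mm². φR_n = 0.75 × 579 × 572.56 × 8 × 1 = 1989.1 kN.
Bearing (6 mm plate, F_u = 450 MPa): end bolts L_c = 56 − 30/2 = 41, R_n = min(1.2×41×6×450, 2.4×27×6×450) = 132.84 kN/bolt; interior L_c = 96 − 30 = 66, R_n = 174.96 kN/bolt. φR_n = 0.75 × (2×132.84 + 6×174.96) = 986.6 kN.
Tension yield (gross): A_g = 307×6 = 1842 mm². φR_n = 0.90 × 350 × 1842 = 580.2 kN.
Block shear: shear path 2×[56+3×96] = 2×344 mm, A_gv = 4128, A_nv = 2×(344 − 3.5×32)×6 = 2784 mm²; tension across gage: (69 − 1×32)×6 = 222 mm². R_n = min(0.6×450×2784, 0.6×350×4128) + 1.0×450×222 = min(751.68, 866.88) + 99.9 = 851.58 kN. φR_n = 0.75 × 851.58 = 638.7 kN.
Governing: min(1989.1, 986.6, 580.2, 638.7) = 580.2 kN → gross-section yield.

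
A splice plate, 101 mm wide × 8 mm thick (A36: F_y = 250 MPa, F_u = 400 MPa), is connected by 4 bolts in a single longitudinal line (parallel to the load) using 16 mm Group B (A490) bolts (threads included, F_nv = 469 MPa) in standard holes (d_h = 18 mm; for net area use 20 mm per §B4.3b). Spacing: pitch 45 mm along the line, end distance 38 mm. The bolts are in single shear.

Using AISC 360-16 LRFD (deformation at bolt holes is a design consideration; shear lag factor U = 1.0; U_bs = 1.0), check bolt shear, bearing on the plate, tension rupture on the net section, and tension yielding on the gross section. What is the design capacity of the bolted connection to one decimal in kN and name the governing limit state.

Bolt shear: A_b = π(16)²/4 = 201.06 mm². φR_n = 0.75 × 469 × 201.06 × 4 × 1 = 282.9 kN.
Bearing (8 mm plate, F_u = 400 MPa): end bolts L_c = 38 − 18/2 = 29, R_n = min(1.2×29×8×400, 2.4×16×8×400) = 111.36 kN/bolt; interior L_c = 45 − 18 = 27, R_n = 103.68 kN/bolt. φR_n = 0.75 × (1×111.36 + 3×103.68) = 316.8 kN.
Tension rupture (net): A_n = (101 − 1×20)×8 = 648 mm² (U = 1.0, A_e = A_n). φR_n = 0.75 × 400 × 648 = 194.4 kN.
Tension yield (gross): A_g = 101×8 = 808 mm². φR_n = 0.90 × 250 × 808 = 181.8 kN.
Governing: min(282.9, 316.8, 194.4, 181.8) = 181.8 kN → gross-section yield.

181.8 kN (gross-section yield governs)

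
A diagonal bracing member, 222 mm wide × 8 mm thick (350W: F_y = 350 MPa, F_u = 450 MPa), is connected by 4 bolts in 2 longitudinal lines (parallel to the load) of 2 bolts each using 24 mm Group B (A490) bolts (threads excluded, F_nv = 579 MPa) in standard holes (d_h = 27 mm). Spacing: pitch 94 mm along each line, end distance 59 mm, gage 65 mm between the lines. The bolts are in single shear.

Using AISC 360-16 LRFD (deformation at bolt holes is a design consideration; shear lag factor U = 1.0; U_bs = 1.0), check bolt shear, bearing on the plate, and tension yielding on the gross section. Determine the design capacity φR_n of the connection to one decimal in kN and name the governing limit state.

559.4 kN (gross-section yield governs)

Bolt shear: A_b = π(24)²/4 = 452.39 mm². φR_n = 0.75 × 579 × 452.39 × 4 × 1 = 785.8 kN.
Bearing (8 mm plate, F_u = 450 MPa): end bolts L_c = 59 − 27/2 = 45.5, R_n = min(1.2×45.5×8×450, 2.4×24×8×450) = 196.56 kN/bolt; interior L_c = 94 − 27 = 67, R_n = 207.36 kN/bolt. φR_n = 0.75 × (2×196.56 + 2×207.36) = 605.9 kN.
Tension yield (gross): A_g = 222×8 = 1776 mm². φR_n = 0.90 × 350 × 1776 = 559.4 kN.
Governing: min(785.8, 605.9, 559.4) = 559.4 kN → gross-section yield.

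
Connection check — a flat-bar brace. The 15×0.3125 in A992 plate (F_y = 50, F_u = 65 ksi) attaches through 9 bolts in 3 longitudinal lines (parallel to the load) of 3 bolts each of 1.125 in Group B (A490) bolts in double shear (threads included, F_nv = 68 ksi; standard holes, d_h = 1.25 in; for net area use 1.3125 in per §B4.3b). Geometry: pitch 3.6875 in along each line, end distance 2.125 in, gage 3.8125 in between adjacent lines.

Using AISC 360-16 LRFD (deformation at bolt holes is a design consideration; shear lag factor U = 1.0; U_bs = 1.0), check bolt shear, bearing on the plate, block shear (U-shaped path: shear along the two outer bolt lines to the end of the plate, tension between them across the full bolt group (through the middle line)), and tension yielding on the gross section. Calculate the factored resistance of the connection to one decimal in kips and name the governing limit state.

Bolt shear: A_b = π(1.125)²/4 = 0.99402 in². φR_n = 0.75 × 68 × 0.99402 × 9 × 2 = 912.5 kips.
Bearing (0.3125 in plate, F_u = 65 ksi): end bolts L_c = 2.125 − 1.25/2 = 1.5, R_n = min(1.2×1.5×0.3125×65, 2.4×1.125×0.3125×65) = 36.563 kips/bolt; interior L_c = 3.6875 − 1.25 = 2.4375, R_n = 54.844 kips/bolt. φR_n = 0.75 × (3×36.563 + 6×54.844) = 329.1 kips.
Block shear: shear path 2×[2.125+2×3.6875] = 2×9.5 in, A_gv = 5.9375, A_nv = 2×(9.5 − 2.5×1.3125)×0.3125 = 3.8867 in²; tension across gage: (7.625 − 2×1.3125)×0.3125 = 1.5625 in². R_n = min(0.6×65×3.8867, 0.6×50×5.9375) + 1.0×65×1.5625 = min(151.58, 178.13) + 101.56 = 253.14 kips. φR_n = 0.75 × 253.14 = 189.9 kips.
Tension yield (gross): A_g = 15×0.3125 = 4.6875 in². φR_n = 0.90 × 50 × 4.6875 = 210.9 kips.
Governing: min(912.5, 329.1, 189.9, 210.9) = 189.9 kips → block shear.

189.9 kips (block shear governs)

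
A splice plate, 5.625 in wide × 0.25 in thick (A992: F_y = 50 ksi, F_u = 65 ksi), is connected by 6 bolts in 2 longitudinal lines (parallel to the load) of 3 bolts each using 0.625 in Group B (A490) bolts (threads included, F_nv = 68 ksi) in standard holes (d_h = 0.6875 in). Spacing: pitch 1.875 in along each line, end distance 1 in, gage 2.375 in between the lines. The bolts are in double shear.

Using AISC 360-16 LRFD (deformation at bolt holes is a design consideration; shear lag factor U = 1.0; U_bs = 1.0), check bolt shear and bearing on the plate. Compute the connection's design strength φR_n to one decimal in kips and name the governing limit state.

Bolt shear: A_b = π(0.625)²/4 = 0.3068 in². φR_n = 0.75 × 68 × 0.3068 × 6 × 2 = 187.8 kips.
Bearing (0.25 in plate, F_u = 65 ksi): end bolts L_c = 1 − 0.6875/2 = 0.65625, R_n = min(1.2×0.65625×0.25×65, 2.4×0.625×0.25×65) = 12.797 kips/bolt; interior L_c = 1.875 − 0.6875 = 1.1875, R_n = 23.156 kips/bolt. φR_n = 0.75 × (2×12.797 + 4×23.156) = 88.7 kips.
Governing: min(187.8, 88.7) = 88.7 kips → bearing.

88.7 kips (bearing governs)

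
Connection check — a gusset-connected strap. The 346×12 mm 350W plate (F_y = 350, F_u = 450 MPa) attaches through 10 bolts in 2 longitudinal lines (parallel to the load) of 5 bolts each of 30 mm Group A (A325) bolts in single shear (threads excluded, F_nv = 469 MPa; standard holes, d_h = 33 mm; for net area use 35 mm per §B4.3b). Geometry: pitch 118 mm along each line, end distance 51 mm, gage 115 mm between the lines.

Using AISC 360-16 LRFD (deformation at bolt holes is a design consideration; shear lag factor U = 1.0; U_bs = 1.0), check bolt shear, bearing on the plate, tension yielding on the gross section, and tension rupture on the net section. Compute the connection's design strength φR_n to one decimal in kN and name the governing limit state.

Bolt shear: A_b = π(30)²/4 = 706.86 mm². φR_n = 0.75 × 469 × 706.86 × 10 × 1 = 2486.4 kN.
Bearing (12 mm plate, F_u = 450 MPa): end bolts L_c = 51 − 33/2 = 34.5, R_n = min(1.2×34.5×12×450, 2.4×30×12×450) = 223.56 kN/bolt; interior L_c = 118 − 33 = 85, R_n = 388.8 kN/bolt. φR_n = 0.75 × (2×223.56 + 8×388.8) = 2668.1 kN.
Tension yield (gross): A_g = 346×12 = 4152 mm². φR_n = 0.90 × 350 × 4152 = 1307.9 kN.
Tension rupture (net): A_n = (346 − 2×35)×12 = 3312 mm² (U = 1.0, A_e = A_n). φR_n = 0.75 × 450 × 3312 = 1117.8 kN.
Governing: min(2486.4, 2668.1, 1307.9, 1117.8) = 1117.8 kN → net-section rupture.

1117.8 kN (net-section rupture governs)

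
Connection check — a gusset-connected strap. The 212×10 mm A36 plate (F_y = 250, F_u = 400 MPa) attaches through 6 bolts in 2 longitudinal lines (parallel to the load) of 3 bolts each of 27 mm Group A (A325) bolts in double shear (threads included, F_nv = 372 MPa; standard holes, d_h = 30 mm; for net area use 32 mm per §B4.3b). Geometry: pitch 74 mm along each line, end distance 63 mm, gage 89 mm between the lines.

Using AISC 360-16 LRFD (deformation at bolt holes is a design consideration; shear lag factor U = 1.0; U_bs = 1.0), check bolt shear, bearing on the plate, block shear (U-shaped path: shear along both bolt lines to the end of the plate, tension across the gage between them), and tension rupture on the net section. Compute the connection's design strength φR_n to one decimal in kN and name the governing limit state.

Bolt shear: A_b = π(27)²/4 = 572.56 mm². φR_n = 0.75 × 372 × 572.56 × 6 × 2 = 1916.9 kN.
Bearing (10 mm plate, F_u = 400 MPa): end bolts L_c = 63 − 30/2 = 48, R_n = min(1.2×48×10×400, 2.4×27×10×400) = 230.4 kN/bolt; interior L_c = 74 − 30 = 44, R_n = 211.2 kN/bolt. φR_n = 0.75 × (2×230.4 + 4×211.2) = 979.2 kN.
Block shear: shear path 2×[63+2×74] = 2×211 mm, A_gv = 4220, A_nv = 2×(211 − 2.5×32)×10 = 2620 mm²; tension across gage: (89 − 1×32)×10 = 570 mm². R_n = min(0.6×400×2620, 0.6×250×4220) + 1.0×400×570 = min(628.8, 633) + 228 = 856.8 kN. φR_n = 0.75 × 856.8 = 642.6 kN.
Tension rupture (net): A_n = (212 − 2×32)×10 = 1480 mm² (U = 1.0, A_e = A_n). φR_n = 0.75 × 400 × 1480 = 444.0 kN.
Governing: min(1916.9, 979.2, 642.6, 444.0) = 444.0 kN → net-section rupture.

444.0 kN (net-section rupture governs)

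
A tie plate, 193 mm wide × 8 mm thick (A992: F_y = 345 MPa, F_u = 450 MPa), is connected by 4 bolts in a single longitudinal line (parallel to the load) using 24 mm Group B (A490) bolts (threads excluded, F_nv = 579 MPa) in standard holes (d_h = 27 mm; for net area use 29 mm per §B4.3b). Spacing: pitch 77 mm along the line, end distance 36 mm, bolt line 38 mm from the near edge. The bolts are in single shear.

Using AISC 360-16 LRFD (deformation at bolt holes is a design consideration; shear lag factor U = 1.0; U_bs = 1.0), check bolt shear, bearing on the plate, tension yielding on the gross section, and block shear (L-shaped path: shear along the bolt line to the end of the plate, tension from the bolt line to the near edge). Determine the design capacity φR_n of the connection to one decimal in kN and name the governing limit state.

Bolt shear: A_b = π(24)²/4 = 452.39 mm². φR_n = 0.75 × 579 × 452.39 × 4 × 1 = 785.8 kN.
Bearing (8 mm plate, F_u = 450 MPa): end bolts L_c = 36 − 27/2 = 22.5, R_n = min(1.2×22.5×8×450, 2.4×24×8×450) = 97.2 kN/bolt; interior L_c = 77 − 27 = 50, R_n = 207.36 kN/bolt. φR_n = 0.75 × (1×97.2 + 3×207.36) = 539.5 kN.
Tension yield (gross): A_g = 193×8 = 1544 mm². φR_n = 0.90 × 345 × 1544 = 479.4 kN.
Block shear: shear path 1×[36+3×77] = 1×267 mm, A_gv = 2136, A_nv = 1×(267 − 3.5×29)×8 = 1324 mm²; tension to near edge: (38 − 0.5×29)×8 = 188 mm². R_n = min(0.6×450×1324, 0.6×345×2136) + 1.0×450×188 = min(357.48, 442.15) + 84.6 = 442.08 kN. φR_n = 0.75 × 442.08 = 331.6 kN.
Governing: min(785.8, 539.5, 479.4, 331.6) = 331.6 kN → block shear.

331.6 kN (block shear governs)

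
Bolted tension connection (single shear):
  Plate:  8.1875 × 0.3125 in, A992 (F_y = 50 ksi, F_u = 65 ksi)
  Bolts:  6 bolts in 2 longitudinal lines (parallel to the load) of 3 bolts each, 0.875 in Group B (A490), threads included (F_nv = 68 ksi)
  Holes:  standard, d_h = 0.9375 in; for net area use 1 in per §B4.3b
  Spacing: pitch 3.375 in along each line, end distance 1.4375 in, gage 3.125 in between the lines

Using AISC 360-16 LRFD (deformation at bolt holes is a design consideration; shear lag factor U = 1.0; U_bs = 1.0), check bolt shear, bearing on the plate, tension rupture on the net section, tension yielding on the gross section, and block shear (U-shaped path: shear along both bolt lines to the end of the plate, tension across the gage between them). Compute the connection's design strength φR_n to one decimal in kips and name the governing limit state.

94.3 kips (net-section rupture governs)

Bolt shear: A_b = π(0.875)²/4 = 0.60132 in². φR_n = 0.75 × 68 × 0.60132 × 6 × 1 = 184.0 kips.
Bearing (0.3125 in plate, F_u = 65 ksi): end bolts L_c = 1.4375 − 0.9375/2 = 0.96875, R_n = min(1.2×0.96875×0.3125×65, 2.4×0.875×0.3125×65) = 23.613 kips/bolt; interior L_c = 3.375 − 0.9375 = 2.4375, R_n = 42.656 kips/bolt. φR_n = 0.75 × (2×23.613 + 4×42.656) = 163.4 kips.
Tension rupture (net): A_n = (8.1875 − 2×1)×0.3125 = 1.9336 in² (U = 1.0, A_e = A_n). φR_n = 0.75 × 65 × 1.9336 = 94.3 kips.
Tension yield (gross): A_g = 8.1875×0.3125 = 2.5586 in². φR_n = 0.90 × 50 × 2.5586 = 115.1 kips.
Block shear: shear path 2×[1.4375+2×3.375] = 2×8.1875 in, A_gv = 5.1172, A_nv = 2×(8.1875 − 2.5×1)×0.3125 = 3.5547 in²; tension across gage: (3.125 − 1×1)×0.3125 = 0.66406 in². R_n = min(0.6×65×3.5547, 0.6×50×5.1172) + 1.0×65×0.66406 = min(138.63, 153.52) + 43.164 = 181.79 kips. φR_n = 0.75 × 181.79 = 136.3 kips.
Governing: min(184.0, 163.4, 94.3, 115.1, 136.3) = 94.3 kips → net-section rupture.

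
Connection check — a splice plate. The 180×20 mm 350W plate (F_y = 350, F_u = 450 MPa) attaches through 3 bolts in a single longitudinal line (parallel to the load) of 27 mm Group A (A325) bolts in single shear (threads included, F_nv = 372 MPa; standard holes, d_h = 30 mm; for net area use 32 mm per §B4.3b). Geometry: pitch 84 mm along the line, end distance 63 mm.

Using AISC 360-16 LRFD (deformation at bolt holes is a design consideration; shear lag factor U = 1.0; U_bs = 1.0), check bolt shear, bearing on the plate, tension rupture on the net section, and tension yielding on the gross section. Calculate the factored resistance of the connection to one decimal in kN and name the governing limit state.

479.2 kN (bolt shear governs)

Bolt shear: A_b = π(27)²/4 = 572.56 mm². φR_n = 0.75 × 372 × 572.56 × 3 × 1 = 479.2 kN.
Bearing (20 mm plate, F_u = 450 MPa): end bolts L_c = 63 − 30/2 = 48, R_n = min(1.2×48×20×450, 2.4×27×20×450) = 518.4 kN/bolt; interior L_c = 84 − 30 = 54, R_n = 583.2 kN/bolt. φR_n = 0.75 × (1×518.4 + 2×583.2) = 1263.6 kN.
Tension rupture (net): A_n = (180 − 1×32)×20 = 2960 mm² (U = 1.0, A_e = A_n). φR_n = 0.75 × 450 × 2960 = 999.0 kN.
Tension yield (gross): A_g = 180×20 = 3600 mm². φR_n = 0.90 × 350 × 3600 = 1134.0 kN.
Governing: min(479.2, 1263.6, 999.0, 1134.0) = 479.2 kN → bolt shear.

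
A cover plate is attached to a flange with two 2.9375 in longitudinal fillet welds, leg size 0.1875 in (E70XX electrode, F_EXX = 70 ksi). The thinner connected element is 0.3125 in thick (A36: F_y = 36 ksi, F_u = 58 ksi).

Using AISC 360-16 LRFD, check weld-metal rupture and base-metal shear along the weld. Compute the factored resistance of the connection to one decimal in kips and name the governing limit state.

Weld metal: throat = 0.707×0.1875 = 0.13256 in, L = 2×2.9375 = 5.875 in. φR_n = 0.75 × 0.6 × 70 × 0.13256 × 5.875 = 24.5 kips.
Base metal shear (0.3125 in plate): yield φR_n = 1.0×0.6×36×0.3125×5.875 = 39.7 kips; rupture φR_n = 0.75×0.6×58×0.3125×5.875 = 47.9 kips; take 39.7 kips (yield).
Governing: min(24.5, 39.7) = 24.5 kips → weld metal.

24.5 kips (weld metal governs)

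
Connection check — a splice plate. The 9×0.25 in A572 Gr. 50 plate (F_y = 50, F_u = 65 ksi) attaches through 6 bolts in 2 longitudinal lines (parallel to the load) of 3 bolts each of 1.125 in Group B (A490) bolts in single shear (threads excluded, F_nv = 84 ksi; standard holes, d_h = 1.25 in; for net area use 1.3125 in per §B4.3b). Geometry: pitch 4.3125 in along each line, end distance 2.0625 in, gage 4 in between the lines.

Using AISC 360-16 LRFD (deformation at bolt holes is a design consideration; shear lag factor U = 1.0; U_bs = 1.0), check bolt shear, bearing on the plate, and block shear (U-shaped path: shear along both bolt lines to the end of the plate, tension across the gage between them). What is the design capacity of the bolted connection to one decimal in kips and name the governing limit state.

Bolt shear: A_b = π(1.125)²/4 = 0.99402 in². φR_n = 0.75 × 84 × 0.99402 × 6 × 1 = 375.7 kips.
Bearing (0.25 in plate, F_u = 65 ksi): end bolts L_c = 2.0625 − 1.25/2 = 1.4375, R_n = min(1.2×1.4375×0.25×65, 2.4×1.125×0.25×65) = 28.031 kips/bolt; interior L_c = 4.3125 − 1.25 = 3.0625, R_n = 43.875 kips/bolt. φR_n = 0.75 × (2×28.031 + 4×43.875) = 173.7 kips.
Block shear: shear path 2×[2.0625+2×4.3125] = 2×10.6875 in, A_gv = 5.3438, A_nv = 2×(10.6875 − 2.5×1.3125)×0.25 = 3.7031 in²; tension across gage: (4 − 1×1.3125)×0.25 = 0.67188 in². R_n = min(0.6×65×3.7031, 0.6×50×5.3438) + 1.0×65×0.67188 = min(144.42, 160.31) + 43.672 = 188.09 kips. φR_n = 0.75 × 188.09 = 141.1 kips.
Governing: min(375.7, 173.7, 141.1) = 141.1 kips → block shear.

141.1 kips (block shear governs)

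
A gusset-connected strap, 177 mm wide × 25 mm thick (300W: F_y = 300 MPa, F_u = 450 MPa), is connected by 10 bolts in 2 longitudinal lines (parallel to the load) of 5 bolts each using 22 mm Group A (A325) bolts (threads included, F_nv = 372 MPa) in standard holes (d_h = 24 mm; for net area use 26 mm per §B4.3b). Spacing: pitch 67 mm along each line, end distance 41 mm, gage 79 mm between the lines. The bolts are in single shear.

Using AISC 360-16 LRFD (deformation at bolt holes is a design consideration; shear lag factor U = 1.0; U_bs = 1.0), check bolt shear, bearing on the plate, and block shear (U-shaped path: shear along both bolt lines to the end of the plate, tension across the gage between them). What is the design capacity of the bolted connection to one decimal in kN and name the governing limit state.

1060.6 kN (bolt shear governs)

Bolt shear: A_b = π(22)²/4 = 380.13 mm². φR_n = 0.75 × 372 × 380.13 × 10 × 1 = 1060.6 kN.
Bearing (25 mm plate, F_u = 450 MPa): end bolts L_c = 41 − 24/2 = 29, R_n = min(1.2×29×25×450, 2.4×22×25×450) = 391.5 kN/bolt; interior L_c = 67 − 24 = 43, R_n = 580.5 kN/bolt. φR_n = 0.75 × (2×391.5 + 8×580.5) = 4070.3 kN.
Block shear: shear path 2×[41+4×67] = 2×309 mm, A_gv = 15450, A_nv = 2×(309 − 4.5×26)×25 = 9600 mm²; tension across gage: (79 − 1×26)×25 = 1325 mm². R_n = min(0.6×450×9600, 0.6×300×15450) + 1.0×450×1325 = min(2592, 2781) + 596.25 = 3188.3 kN. φR_n = 0.75 × 3188.3 = 2391.2 kN.
Governing: min(1060.6, 4070.3, 2391.2) = 1060.6 kN → bolt shear.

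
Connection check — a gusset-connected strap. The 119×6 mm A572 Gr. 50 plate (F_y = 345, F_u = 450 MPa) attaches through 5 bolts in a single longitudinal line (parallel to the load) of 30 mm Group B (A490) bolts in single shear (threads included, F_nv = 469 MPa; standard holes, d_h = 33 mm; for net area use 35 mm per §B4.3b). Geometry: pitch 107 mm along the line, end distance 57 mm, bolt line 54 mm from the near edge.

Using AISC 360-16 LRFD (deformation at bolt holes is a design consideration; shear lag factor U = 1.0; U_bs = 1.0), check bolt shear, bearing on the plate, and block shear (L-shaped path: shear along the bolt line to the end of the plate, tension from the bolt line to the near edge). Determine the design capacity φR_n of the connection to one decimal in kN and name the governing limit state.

Bolt shear: A_b = π(30)²/4 = 706.86 mm². φR_n = 0.75 × 469 × 706.86 × 5 × 1 = 1243.2 kN.
Bearing (6 mm plate, F_u = 450 MPa): end bolts L_c = 57 − 33/2 = 40.5, R_n = min(1.2×40.5×6×450, 2.4×30×6×450) = 131.22 kN/bolt; interior L_c = 107 − 33 = 74, R_n = 194.4 kN/bolt. φR_n = 0.75 × (1×131.22 + 4×194.4) = 681.6 kN.
Block shear: shear path 1×[57+4×107] = 1×485 mm, A_gv = 2910, A_nv = 1×(485 − 4.5×35)×6 = 1965 mm²; tension to near edge: (54 − 0.5×35)×6 = 219 mm². R_n = min(0.6×450×1965, 0.6×345×2910) + 1.0×450×219 = min(530.55, 602.37) + 98.55 = 629.1 kN. φR_n = 0.75 × 629.1 = 471.8 kN.
Governing: min(1243.2, 681.6, 471.8) = 471.8 kN → block shear.

471.8 kN (block shear governs)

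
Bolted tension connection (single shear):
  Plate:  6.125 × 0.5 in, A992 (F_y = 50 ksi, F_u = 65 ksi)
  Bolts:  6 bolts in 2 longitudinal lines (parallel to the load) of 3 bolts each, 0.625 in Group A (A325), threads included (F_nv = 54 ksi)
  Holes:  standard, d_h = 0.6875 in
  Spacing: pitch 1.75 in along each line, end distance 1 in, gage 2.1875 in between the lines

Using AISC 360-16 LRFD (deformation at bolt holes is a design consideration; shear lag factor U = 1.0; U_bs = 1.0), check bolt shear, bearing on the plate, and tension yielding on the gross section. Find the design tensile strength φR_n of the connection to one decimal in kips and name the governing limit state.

Bolt shear: A_b = π(0.625)²/4 = 0.3068 in². φR_n = 0.75 × 54 × 0.3068 × 6 × 1 = 74.6 kips.
Bearing (0.5 in plate, F_u = 65 ksi): end bolts L_c = 1 − 0.6875/2 = 0.65625, R_n = min(1.2×0.65625×0.5×65, 2.4×0.625×0.5×65) = 25.594 kips/bolt; interior L_c = 1.75 − 0.6875 = 1.0625, R_n = 41.438 kips/bolt. φR_n = 0.75 × (2×25.594 + 4×41.438) = 162.7 kips.
Tension yield (gross): A_g = 6.125×0.5 = 3.0625 in². φR_n = 0.90 × 50 × 3.0625 = 137.8 kips.
Governing: min(74.6, 162.7, 137.8) = 74.6 kips → bolt shear.

74.6 kips (bolt shear governs)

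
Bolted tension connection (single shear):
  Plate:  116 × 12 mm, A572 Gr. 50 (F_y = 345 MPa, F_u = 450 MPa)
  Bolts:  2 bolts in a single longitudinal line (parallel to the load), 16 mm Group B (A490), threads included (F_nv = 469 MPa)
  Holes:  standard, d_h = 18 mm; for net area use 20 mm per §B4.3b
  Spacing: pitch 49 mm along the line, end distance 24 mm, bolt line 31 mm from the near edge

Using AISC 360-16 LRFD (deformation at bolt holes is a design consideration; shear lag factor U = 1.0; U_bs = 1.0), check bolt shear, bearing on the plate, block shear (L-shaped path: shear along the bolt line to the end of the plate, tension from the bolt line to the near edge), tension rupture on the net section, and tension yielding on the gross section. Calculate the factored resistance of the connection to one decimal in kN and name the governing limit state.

Bolt shear: A_b = π(16)²/4 = 201.06 mm². φR_n = 0.75 × 469 × 201.06 × 2 × 1 = 141.4 kN.
Bearing (12 mm plate, F_u = 450 MPa): end bolts L_c = 24 − 18/2 = 15, R_n = min(1.2×15×12×450, 2.4×16×12×450) = 97.2 kN/bolt; interior L_c = 49 − 18 = 31, R_n = 200.88 kN/bolt. φR_n = 0.75 × (1×97.2 + 1×200.88) = 223.6 kN.
Block shear: shear path 1×[24+1×49] = 1×73 mm, A_gv = 876, A_nv = 1×(73 − 1.5×20)×12 = 516 mm²; tension to near edge: (31 − 0.5×20)×12 = 252 mm². R_n = min(0.6×450×516, 0.6×345×876) + 1.0×450×252 = min(139.32, 181.33) + 113.4 = 252.72 kN. φR_n = 0.75 × 252.72 = 189.5 kN.
Tension rupture (net): A_n = (116 − 1×20)×12 = 1152 mm² (U = 1.0, A_e = A_n). φR_n = 0.75 × 450 × 1152 = 388.8 kN.
Tension yield (gross): A_g = 116×12 = 1392 mm². φR_n = 0.90 × 345 × 1392 = 432.2 kN.
Governing: min(141.4, 223.6, 189.5, 388.8, 432.2) = 141.4 kN → bolt shear.

141.4 kN (bolt shear governs)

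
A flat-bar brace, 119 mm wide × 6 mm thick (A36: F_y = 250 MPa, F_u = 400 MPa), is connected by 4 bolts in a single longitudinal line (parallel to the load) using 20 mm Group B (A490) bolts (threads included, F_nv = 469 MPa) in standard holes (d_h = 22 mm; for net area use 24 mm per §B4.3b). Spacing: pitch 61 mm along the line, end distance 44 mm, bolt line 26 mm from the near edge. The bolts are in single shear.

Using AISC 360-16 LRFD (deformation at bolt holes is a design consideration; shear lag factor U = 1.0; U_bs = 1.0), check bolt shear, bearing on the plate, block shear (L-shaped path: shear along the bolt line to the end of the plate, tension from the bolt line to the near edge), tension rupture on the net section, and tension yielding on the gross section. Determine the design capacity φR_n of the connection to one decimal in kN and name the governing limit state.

Bolt shear: A_b = π(20)²/4 = 314.16 mm². φR_n = 0.75 × 469 × 314.16 × 4 × 1 = 442.0 kN.
Bearing (6 mm plate, F_u = 400 MPa): end bolts L_c = 44 − 22/2 = 33, R_n = min(1.2×33×6×400, 2.4×20×6×400) = 95.04 kN/bolt; interior L_c = 61 − 22 = 39, R_n = 112.32 kN/bolt. φR_n = 0.75 × (1×95.04 + 3×112.32) = 324.0 kN.
Block shear: shear path 1×[44+3×61] = 1×227 mm, A_gv = 1362, A_nv = 1×(227 − 3.5×24)×6 = 858 mm²; tension to near edge: (26 − 0.5×24)×6 = 84 mm². R_n = min(0.6×400×858, 0.6×250×1362) + 1.0×400×84 = min(205.92, 204.3) + 33.6 = 237.9 kN. φR_n = 0.75 × 237.9 = 178.4 kN.
Tension rupture (net): A_n = (119 − 1×24)×6 = 570 mm² (U = 1.0, A_e = A_n). φR_n = 0.75 × 400 × 570 = 171.0 kN.
Tension yield (gross): A_g = 119×6 = 714 mm². φR_n = 0.90 × 250 × 714 = 160.7 kN.
Governing: min(442.0, 324.0, 178.4, 171.0, 160.7) = 160.7 kN → gross-section yield.

160.7 kN (gross-section yield governs)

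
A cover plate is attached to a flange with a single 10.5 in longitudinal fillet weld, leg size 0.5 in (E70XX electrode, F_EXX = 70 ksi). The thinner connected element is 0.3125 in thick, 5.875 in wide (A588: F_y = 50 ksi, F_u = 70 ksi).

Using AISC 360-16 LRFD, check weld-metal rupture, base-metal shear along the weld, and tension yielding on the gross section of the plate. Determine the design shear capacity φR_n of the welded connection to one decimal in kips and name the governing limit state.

82.6 kips (gross-section yield governs)

Weld metal: throat = 0.707×0.5 = 0.3535 in, L = 10.5 in. φR_n = 0.75 × 0.6 × 70 × 0.3535 × 10.5 = 116.9 kips.
Base metal shear (0.3125 in plate): yield φR_n = 1.0×0.6×50×0.3125×10.5 = 98.4 kips; rupture φR_n = 0.75×0.6×70×0.3125×10.5 = 103.4 kips; take 98.4 kips (yield).
Tension yield (gross): A_g = 5.875×0.3125 = 1.8359 in². φR_n = 0.90 × 50 × 1.8359 = 82.6 kips.
Governing: min(116.9, 98.4, 82.6) = 82.6 kips → gross-section yield.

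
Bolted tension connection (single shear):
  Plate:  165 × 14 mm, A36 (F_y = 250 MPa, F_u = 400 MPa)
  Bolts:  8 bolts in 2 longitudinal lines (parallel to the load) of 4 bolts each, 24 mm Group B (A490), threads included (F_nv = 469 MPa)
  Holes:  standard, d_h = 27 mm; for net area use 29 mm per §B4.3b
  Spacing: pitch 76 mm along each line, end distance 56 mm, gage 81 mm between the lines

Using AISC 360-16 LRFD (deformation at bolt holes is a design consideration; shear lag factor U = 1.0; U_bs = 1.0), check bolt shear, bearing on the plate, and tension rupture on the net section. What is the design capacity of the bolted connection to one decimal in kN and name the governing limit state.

Bolt shear: A_b = π(24)²/4 = 452.39 mm². φR_n = 0.75 × 469 × 452.39 × 8 × 1 = 1273.0 kN.
Bearing (14 mm plate, F_u = 400 MPa): end bolts L_c = 56 − 27/2 = 42.5, R_n = min(1.2×42.5×14×400, 2.4×24×14×400) = 285.6 kN/bolt; interior L_c = 76 − 27 = 49, R_n = 322.56 kN/bolt. φR_n = 0.75 × (2×285.6 + 6×322.56) = 1879.9 kN.
Tension rupture (net): A_n = (165 − 2×29)×14 = 1498 mm² (U = 1.0, A_e = A_n). φR_n = 0.75 × 400 × 1498 = 449.4 kN.
Governing: min(1273.0, 1879.9, 449.4) = 449.4 kN → net-section rupture.

449.4 kN (net-section rupture governs)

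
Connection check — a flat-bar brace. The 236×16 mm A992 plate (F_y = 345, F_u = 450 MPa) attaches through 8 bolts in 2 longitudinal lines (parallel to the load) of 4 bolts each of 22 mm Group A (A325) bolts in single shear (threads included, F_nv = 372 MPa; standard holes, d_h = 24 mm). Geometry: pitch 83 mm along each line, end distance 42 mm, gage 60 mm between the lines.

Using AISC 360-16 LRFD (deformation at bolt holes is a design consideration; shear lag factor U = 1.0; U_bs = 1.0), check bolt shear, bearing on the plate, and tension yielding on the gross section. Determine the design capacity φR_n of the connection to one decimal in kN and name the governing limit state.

848.5 kN (bolt shear governs)

Bolt shear: A_b = π(22)²/4 = 380.13 mm². φR_n = 0.75 × 372 × 380.13 × 8 × 1 = 848.5 kN.
Bearing (16 mm plate, F_u = 450 MPa): end bolts L_c = 42 − 24/2 = 30, R_n = min(1.2×30×16×450, 2.4×22×16×450) = 259.2 kN/bolt; interior L_c = 83 − 24 = 59, R_n = 380.16 kN/bolt. φR_n = 0.75 × (2×259.2 + 6×380.16) = 2099.5 kN.
Tension yield (gross): A_g = 236×16 = 3776 mm². φR_n = 0.90 × 345 × 3776 = 1172.4 kN.
Governing: min(848.5, 2099.5, 1172.4) = 848.5 kN → bolt shear.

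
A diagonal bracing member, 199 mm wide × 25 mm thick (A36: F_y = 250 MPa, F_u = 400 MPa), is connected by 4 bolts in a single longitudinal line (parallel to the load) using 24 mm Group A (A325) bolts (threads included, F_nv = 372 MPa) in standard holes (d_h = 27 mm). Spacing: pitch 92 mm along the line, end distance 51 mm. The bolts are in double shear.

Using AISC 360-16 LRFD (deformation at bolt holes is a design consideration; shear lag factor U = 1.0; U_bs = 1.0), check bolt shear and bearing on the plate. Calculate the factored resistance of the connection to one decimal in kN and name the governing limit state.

1009.7 kN (bolt shear governs)

Bolt shear: A_b = π(24)²/4 = 452.39 mm². φR_n = 0.75 × 372 × 452.39 × 4 × 2 = 1009.7 kN.
Bearing (25 mm plate, F_u = 400 MPa): end bolts L_c = 51 − 27/2 = 37.5, R_n = min(1.2×37.5×25×400, 2.4×24×25×400) = 450 kN/bolt; interior L_c = 92 − 27 = 65, R_n = 576 kN/bolt. φR_n = 0.75 × (1×450 + 3×576) = 1633.5 kN.
Governing: min(1009.7, 1633.5) = 1009.7 kN → bolt shear.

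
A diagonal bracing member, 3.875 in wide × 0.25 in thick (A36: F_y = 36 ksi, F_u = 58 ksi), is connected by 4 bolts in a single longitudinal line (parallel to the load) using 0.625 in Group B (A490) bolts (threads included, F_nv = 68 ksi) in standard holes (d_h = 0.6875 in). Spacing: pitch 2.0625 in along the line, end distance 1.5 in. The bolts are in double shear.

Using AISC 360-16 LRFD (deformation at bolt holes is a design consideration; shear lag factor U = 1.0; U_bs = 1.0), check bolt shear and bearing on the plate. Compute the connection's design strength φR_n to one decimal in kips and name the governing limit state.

64.0 kips (bearing governs)

Bolt shear: A_b = π(0.625)²/4 = 0.3068 in². φR_n = 0.75 × 68 × 0.3068 × 4 × 2 = 125.2 kips.
Bearing (0.25 in plate, F_u = 58 ksi): end bolts L_c = 1.5 − 0.6875/2 = 1.15625, R_n = min(1.2×1.15625×0.25×58, 2.4×0.625×0.25×58) = 20.119 kips/bolt; interior L_c = 2.0625 − 0.6875 = 1.375, R_n = 21.75 kips/bolt. φR_n = 0.75 × (1×20.119 + 3×21.75) = 64.0 kips.
Governing: min(125.2, 64.0) = 64.0 kips → bearing.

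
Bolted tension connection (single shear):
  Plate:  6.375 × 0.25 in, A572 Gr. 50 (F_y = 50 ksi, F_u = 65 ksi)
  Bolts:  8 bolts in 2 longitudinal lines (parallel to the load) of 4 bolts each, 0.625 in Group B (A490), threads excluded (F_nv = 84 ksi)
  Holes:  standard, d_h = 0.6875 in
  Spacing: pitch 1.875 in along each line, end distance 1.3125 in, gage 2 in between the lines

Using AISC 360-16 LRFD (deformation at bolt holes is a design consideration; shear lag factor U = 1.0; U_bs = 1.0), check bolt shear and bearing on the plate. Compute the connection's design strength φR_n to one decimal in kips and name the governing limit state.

Bolt shear: A_b = π(0.625)²/4 = 0.3068 in². φR_n = 0.75 × 84 × 0.3068 × 8 × 1 = 154.6 kips.
Bearing (0.25 in plate, F_u = 65 ksi): end bolts L_c = 1.3125 − 0.6875/2 = 0.96875, R_n = min(1.2×0.96875×0.25×65, 2.4×0.625×0.25×65) = 18.891 kips/bolt; interior L_c = 1.875 − 0.6875 = 1.1875, R_n = 23.156 kips/bolt. φR_n = 0.75 × (2×18.891 + 6×23.156) = 132.5 kips.
Governing: min(154.6, 132.5) = 132.5 kips → bearing.

132.5 kips (bearing governs)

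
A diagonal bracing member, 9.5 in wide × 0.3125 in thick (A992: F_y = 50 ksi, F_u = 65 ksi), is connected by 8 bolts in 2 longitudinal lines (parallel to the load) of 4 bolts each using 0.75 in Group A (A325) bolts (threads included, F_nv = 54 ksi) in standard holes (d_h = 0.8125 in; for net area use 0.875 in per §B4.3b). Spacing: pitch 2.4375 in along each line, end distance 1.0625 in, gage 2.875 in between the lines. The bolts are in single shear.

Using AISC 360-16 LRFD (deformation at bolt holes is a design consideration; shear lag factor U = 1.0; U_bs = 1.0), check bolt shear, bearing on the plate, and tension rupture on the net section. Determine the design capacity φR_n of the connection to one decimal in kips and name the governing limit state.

118.1 kips (net-section rupture governs)

Bolt shear: A_b = π(0.75)²/4 = 0.44179 in². φR_n = 0.75 × 54 × 0.44179 × 8 × 1 = 143.1 kips.
Bearing (0.3125 in plate, F_u = 65 ksi): end bolts L_c = 1.0625 − 0.8125/2 = 0.65625, R_n = min(1.2×0.65625×0.3125×65, 2.4×0.75×0.3125×65) = 15.996 kips/bolt; interior L_c = 2.4375 − 0.8125 = 1.625, R_n = 36.563 kips/bolt. φR_n = 0.75 × (2×15.996 + 6×36.563) = 188.5 kips.
Tension rupture (net): A_n = (9.5 − 2×0.875)×0.3125 = 2.4219 in² (U = 1.0, A_e = A_n). φR_n = 0.75 × 65 × 2.4219 = 118.1 kips.
Governing: min(143.1, 188.5, 118.1) = 118.1 kips → net-section rupture.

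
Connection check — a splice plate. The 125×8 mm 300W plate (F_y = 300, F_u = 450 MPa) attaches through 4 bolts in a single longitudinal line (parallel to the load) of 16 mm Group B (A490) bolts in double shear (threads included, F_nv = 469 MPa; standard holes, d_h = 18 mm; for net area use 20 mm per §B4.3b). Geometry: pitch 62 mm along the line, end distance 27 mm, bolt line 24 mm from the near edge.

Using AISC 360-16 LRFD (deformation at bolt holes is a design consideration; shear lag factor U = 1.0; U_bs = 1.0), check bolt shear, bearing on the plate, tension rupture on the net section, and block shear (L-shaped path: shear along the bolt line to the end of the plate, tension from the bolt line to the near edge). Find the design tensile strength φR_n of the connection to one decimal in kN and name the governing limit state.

Bolt shear: A_b = π(16)²/4 = 201.06 mm². φR_n = 0.75 × 469 × 201.06 × 4 × 2 = 565.8 kN.
Bearing (8 mm plate, F_u = 450 MPa): end bolts L_c = 27 − 18/2 = 18, R_n = min(1.2×18×8×450, 2.4×16×8×450) = 77.76 kN/bolt; interior L_c = 62 − 18 = 44, R_n = 138.24 kN/bolt. φR_n = 0.75 × (1×77.76 + 3×138.24) = 369.4 kN.
Tension rupture (net): A_n = (125 − 1×20)×8 = 840 mm² (U = 1.0, A_e = A_n). φR_n = 0.75 × 450 × 840 = 283.5 kN.
Block shear: shear path 1×[27+3×62] = 1×213 mm, A_gv = 1704, A_nv = 1×(213 − 3.5×20)×8 = 1144 mm²; tension to near edge: (24 − 0.5×20)×8 = 112 mm². R_n = min(0.6×450×1144, 0.6×300×1704) + 1.0×450×112 = min(308.88, 306.72) + 50.4 = 357.12 kN. φR_n = 0.75 × 357.12 = 267.8 kN.
Governing: min(565.8, 369.4, 283.5, 267.8) = 267.8 kN → block shear.

267.8 kN (block shear governs)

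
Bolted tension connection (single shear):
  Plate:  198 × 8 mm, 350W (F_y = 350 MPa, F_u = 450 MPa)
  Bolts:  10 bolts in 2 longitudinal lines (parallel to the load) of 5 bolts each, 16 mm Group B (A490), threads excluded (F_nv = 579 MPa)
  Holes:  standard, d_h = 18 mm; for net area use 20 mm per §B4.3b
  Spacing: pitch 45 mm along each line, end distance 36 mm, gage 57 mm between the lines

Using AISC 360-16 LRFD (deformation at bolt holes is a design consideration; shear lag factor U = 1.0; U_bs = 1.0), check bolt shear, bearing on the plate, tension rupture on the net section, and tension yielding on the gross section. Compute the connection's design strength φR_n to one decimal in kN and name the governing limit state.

426.6 kN (net-section rupture governs)

Bolt shear: A_b = π(16)²/4 = 201.06 mm². φR_n = 0.75 × 579 × 201.06 × 10 × 1 = 873.1 kN.
Bearing (8 mm plate, F_u = 450 MPa): end bolts L_c = 36 − 18/2 = 27, R_n = min(1.2×27×8×450, 2.4×16×8×450) = 116.64 kN/bolt; interior L_c = 45 − 18 = 27, R_n = 116.64 kN/bolt. φR_n = 0.75 × (2×116.64 + 8×116.64) = 874.8 kN.
Tension rupture (net): A_n = (198 − 2×20)×8 = 1264 mm² (U = 1.0, A_e = A_n). φR_n = 0.75 × 450 × 1264 = 426.6 kN.
Tension yield (gross): A_g = 198×8 = 1584 mm². φR_n = 0.90 × 350 × 1584 = 499.0 kN.
Governing: min(873.1, 874.8, 426.6, 499.0) = 426.6 kN → net-section rupture.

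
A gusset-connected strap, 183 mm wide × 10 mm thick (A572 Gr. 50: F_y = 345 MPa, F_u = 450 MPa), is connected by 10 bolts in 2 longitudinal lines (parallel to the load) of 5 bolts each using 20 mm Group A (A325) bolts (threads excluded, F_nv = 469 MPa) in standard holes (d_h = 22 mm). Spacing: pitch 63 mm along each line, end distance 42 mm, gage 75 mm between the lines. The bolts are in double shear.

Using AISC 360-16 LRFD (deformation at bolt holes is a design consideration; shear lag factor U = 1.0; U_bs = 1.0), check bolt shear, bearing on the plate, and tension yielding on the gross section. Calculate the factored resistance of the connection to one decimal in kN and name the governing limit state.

568.2 kN (gross-section yield governs)

Bolt shear: A_b = π(20)²/4 = 314.16 mm². φR_n = 0.75 × 469 × 314.16 × 10 × 2 = 2210.1 kN.
Bearing (10 mm plate, F_u = 450 MPa): end bolts L_c = 42 − 22/2 = 31, R_n = min(1.2×31×10×450, 2.4×20×10×450) = 167.4 kN/bolt; interior L_c = 63 − 22 = 41, R_n = 216 kN/bolt. φR_n = 0.75 × (2×167.4 + 8×216) = 1547.1 kN.
Tension yield (gross): A_g = 183×10 = 1830 mm². φR_n = 0.90 × 345 × 1830 = 568.2 kN.
Governing: min(2210.1, 1547.1, 568.2) = 568.2 kN → gross-section yield.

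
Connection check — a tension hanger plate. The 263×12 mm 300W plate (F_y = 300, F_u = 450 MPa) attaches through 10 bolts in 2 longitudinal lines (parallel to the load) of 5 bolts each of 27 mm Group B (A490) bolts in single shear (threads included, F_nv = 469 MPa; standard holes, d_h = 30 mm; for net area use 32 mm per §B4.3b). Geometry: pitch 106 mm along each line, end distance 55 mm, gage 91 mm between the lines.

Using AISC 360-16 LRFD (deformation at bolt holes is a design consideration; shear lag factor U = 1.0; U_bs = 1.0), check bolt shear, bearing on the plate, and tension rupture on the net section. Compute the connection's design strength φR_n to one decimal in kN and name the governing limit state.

Bolt shear: A_b = π(27)²/4 = 572.56 mm². φR_n = 0.75 × 469 × 572.56 × 10 × 1 = 2014.0 kN.
Bearing (12 mm plate, F_u = 450 MPa): end bolts L_c = 55 − 30/2 = 40, R_n = min(1.2×40×12×450, 2.4×27×12×450) = 259.2 kN/bolt; interior L_c = 106 − 30 = 76, R_n = 349.92 kN/bolt. φR_n = 0.75 × (2×259.2 + 8×349.92) = 2488.3 kN.
Tension rupture (net): A_n = (263 − 2×32)×12 = 2388 mm² (U = 1.0, A_e = A_n). φR_n = 0.75 × 450 × 2388 = 806.0 kN.
Governing: min(2014.0, 2488.3, 806.0) = 806.0 kN → net-section rupture.

806.0 kN (net-section rupture governs)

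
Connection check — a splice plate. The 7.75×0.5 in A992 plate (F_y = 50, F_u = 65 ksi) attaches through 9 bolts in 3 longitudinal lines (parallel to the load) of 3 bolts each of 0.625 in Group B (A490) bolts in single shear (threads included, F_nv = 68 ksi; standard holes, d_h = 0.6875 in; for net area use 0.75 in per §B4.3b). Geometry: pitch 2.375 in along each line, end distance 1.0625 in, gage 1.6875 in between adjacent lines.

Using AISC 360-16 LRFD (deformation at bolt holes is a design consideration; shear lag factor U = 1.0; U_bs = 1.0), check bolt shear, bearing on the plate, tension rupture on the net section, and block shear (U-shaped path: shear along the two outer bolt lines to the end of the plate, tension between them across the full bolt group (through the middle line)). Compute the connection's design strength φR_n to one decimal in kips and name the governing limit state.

134.1 kips (net-section rupture governs)

Bolt shear: A_b = π(0.625)²/4 = 0.3068 in². φR_n = 0.75 × 68 × 0.3068 × 9 × 1 = 140.8 kips.
Bearing (0.5 in plate, F_u = 65 ksi): end bolts L_c = 1.0625 − 0.6875/2 = 0.71875, R_n = min(1.2×0.71875×0.5×65, 2.4×0.625×0.5×65) = 28.031 kips/bolt; interior L_c = 2.375 − 0.6875 = 1.6875, R_n = 48.75 kips/bolt. φR_n = 0.75 × (3×28.031 + 6×48.75) = 282.4 kips.
Tension rupture (net): A_n = (7.75 − 3×0.75)×0.5 = 2.75 in² (U = 1.0, A_e = A_n). φR_n = 0.75 × 65 × 2.75 = 134.1 kips.
Block shear: shear path 2×[1.0625+2×2.375] = 2×5.8125 in, A_gv = 5.8125, A_nv = 2×(5.8125 − 2.5×0.75)×0.5 = 3.9375 in²; tension across gage: (3.375 − 2×0.75)×0.5 = 0.9375 in². R_n = min(0.6×65×3.9375, 0.6×50×5.8125) + 1.0×65×0.9375 = min(153.56, 174.38) + 60.938 = 214.5 kips. φR_n = 0.75 × 214.5 = 160.9 kips.
Governing: min(140.8, 282.4, 134.1, 160.9) = 134.1 kips → net-section rupture.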